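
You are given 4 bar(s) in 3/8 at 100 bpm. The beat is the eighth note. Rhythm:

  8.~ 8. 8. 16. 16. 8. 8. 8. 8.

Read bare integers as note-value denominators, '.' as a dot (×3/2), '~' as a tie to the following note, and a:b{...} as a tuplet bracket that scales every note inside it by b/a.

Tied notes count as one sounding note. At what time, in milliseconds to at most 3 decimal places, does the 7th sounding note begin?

1. 0.0ms @ 0 + 1800.0ms (3)
2. 1800.0ms @ 3 + 900.0ms (3/2)
3. 2700.0ms @ 9/2 + 450.0ms (3/4)
4. 3150.0ms @ 21/4 + 450.0ms (3/4)
5. 3600.0ms @ 6 + 900.0ms (3/2)
6. 4500.0ms @ 15/2 + 900.0ms (3/2)
7. 5400.0ms @ 9 + 900.0ms (3/2)
8. 6300.0ms @ 21/2 + 900.0ms (3/2)

note 7 onset = 9b = 5400.0ms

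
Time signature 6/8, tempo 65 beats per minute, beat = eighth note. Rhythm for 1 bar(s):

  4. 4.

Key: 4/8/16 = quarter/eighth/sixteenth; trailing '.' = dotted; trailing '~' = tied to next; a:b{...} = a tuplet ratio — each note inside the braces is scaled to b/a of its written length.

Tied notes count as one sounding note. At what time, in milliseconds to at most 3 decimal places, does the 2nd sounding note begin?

note 2 onset = 3b = 2769.231ms

1. 0.0ms @ 0 + 2769.231ms (3)
2. 2769.231ms @ 3 + 2769.231ms (3)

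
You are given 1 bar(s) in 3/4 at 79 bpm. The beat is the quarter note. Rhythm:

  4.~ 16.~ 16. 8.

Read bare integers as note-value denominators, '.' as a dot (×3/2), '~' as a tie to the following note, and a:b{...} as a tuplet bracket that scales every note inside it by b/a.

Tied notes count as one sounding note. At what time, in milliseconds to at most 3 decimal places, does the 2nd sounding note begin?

note 2 onset = 9/4b = 1708.861ms

1. 0.0ms @ 0 + 1708.861ms (9/4)
2. 1708.861ms @ 9/4 + 569.62ms (3/4)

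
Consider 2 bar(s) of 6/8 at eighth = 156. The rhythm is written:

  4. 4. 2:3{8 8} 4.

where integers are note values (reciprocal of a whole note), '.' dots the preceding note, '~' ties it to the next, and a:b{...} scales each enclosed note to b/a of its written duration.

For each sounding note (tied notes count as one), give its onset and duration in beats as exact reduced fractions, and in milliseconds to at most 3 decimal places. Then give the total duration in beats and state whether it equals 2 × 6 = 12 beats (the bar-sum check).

1) 0.0ms=0b +1153.846ms=3b
2) 1153.846ms=3b +1153.846ms=3b
3) 2307.692ms=6b +576.923ms=3/2b
4) 2884.615ms=15/2b +576.923ms=3/2b
5) 3461.538ms=9b +1153.846ms=3b
Σ=12b of 12 (156bpm 6/8) — PASS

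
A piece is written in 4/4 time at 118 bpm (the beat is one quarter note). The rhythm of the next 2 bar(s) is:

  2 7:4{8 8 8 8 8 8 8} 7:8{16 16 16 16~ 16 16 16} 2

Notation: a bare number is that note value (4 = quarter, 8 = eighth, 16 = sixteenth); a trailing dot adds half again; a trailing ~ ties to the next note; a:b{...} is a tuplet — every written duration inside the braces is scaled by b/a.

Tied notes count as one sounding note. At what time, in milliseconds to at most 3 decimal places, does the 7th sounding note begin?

note 7 onset = 24/7b = 1743.341ms

1. 0.0ms @ 0 + 1016.949ms (2)
2. 1016.949ms @ 2 + 145.278ms (2/7)
3. 1162.228ms @ 16/7 + 145.278ms (2/7)
4. 1307.506ms @ 18/7 + 145.278ms (2/7)
5. 1452.785ms @ 20/7 + 145.278ms (2/7)
6. 1598.063ms @ 22/7 + 145.278ms (2/7)
7. 1743.341ms @ 24/7 + 145.278ms (2/7)
8. 1888.62ms @ 26/7 + 145.278ms (2/7)
9. 2033.898ms @ 4 + 145.278ms (2/7)
10. 2179.177ms @ 30/7 + 145.278ms (2/7)
11. 2324.455ms @ 32/7 + 145.278ms (2/7)
12. 2469.734ms @ 34/7 + 290.557ms (4/7)
13. 2760.291ms @ 38/7 + 145.278ms (2/7)
14. 2905.569ms @ 40/7 + 145.278ms (2/7)
15. 3050.847ms @ 6 + 1016.949ms (2)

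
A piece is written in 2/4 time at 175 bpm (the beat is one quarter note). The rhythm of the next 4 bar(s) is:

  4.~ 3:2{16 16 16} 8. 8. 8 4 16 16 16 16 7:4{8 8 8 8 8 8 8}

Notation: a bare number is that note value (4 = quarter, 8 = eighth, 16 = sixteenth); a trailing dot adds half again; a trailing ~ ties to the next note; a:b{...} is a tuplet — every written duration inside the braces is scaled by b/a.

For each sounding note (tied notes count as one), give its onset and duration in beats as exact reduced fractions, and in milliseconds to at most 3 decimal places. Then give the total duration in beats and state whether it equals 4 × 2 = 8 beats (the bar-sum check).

1) 0.0ms=0b +571.429ms=5/3b
2) 571.429ms=5/3b +57.143ms=1/6b
3) 628.571ms=11/6b +57.143ms=1/6b
4) 685.714ms=2b +257.143ms=3/4b
5) 942.857ms=11/4b +257.143ms=3/4b
6) 1200.0ms=7/2b +171.429ms=1/2b
7) 1371.429ms=4b +342.857ms=1b
8) 1714.286ms=5b +85.714ms=1/4b
9) 1800.0ms=21/4b +85.714ms=1/4b
10) 1885.714ms=11/2b +85.714ms=1/4b
11) 1971.429ms=23/4b +85.714ms=1/4b
12) 2057.143ms=6b +97.959ms=2/7b
13) 2155.102ms=44/7b +97.959ms=2/7b
14) 2253.061ms=46/7b +97.959ms=2/7b
15) 2351.02ms=48/7b +97.959ms=2/7b
16) 2448.98ms=50/7b +97.959ms=2/7b
17) 2546.939ms=52/7b +97.959ms=2/7b
18) 2644.898ms=54/7b +97.959ms=2/7b
Σ=8b of 8 (175bpm 2/4) — PASS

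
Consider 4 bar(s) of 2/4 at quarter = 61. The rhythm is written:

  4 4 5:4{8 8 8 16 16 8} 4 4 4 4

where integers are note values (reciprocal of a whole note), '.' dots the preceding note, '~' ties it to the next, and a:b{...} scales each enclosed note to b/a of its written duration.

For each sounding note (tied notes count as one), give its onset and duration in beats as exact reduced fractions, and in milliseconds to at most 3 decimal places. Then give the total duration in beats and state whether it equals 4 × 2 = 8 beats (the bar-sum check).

1) 0.0ms=0b +983.607ms=1b
2) 983.607ms=1b +983.607ms=1b
3) 1967.213ms=2b +393.443ms=2/5b
4) 2360.656ms=12/5b +393.443ms=2/5b
5) 2754.098ms=14/5b +393.443ms=2/5b
6) 3147.541ms=16/5b +196.721ms=1/5b
7) 3344.262ms=17/5b +196.721ms=1/5b
8) 3540.984ms=18/5b +393.443ms=2/5b
9) 3934.426ms=4b +983.607ms=1b
10) 4918.033ms=5b +983.607ms=1b
11) 5901.639ms=6b +983.607ms=1b
12) 6885.246ms=7b +983.607ms=1b
Σ=8b of 8 (61bpm 2/4) — PASS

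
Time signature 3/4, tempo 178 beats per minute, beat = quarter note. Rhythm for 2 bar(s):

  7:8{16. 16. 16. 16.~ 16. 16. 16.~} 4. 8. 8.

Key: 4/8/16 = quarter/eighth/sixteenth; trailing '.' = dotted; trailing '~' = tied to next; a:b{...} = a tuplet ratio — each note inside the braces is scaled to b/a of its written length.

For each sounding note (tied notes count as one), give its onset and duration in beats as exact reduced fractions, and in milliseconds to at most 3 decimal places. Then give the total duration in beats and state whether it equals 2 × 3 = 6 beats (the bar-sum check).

1) 0.0ms=0b +144.462ms=3/7b
2) 144.462ms=3/7b +144.462ms=3/7b
3) 288.925ms=6/7b +144.462ms=3/7b
4) 433.387ms=9/7b +288.925ms=6/7b
5) 722.311ms=15/7b +144.462ms=3/7b
6) 866.774ms=18/7b +650.08ms=27/14b
7) 1516.854ms=9/2b +252.809ms=3/4b
8) 1769.663ms=21/4b +252.809ms=3/4b
Σ=6b of 6 (178bpm 3/4) — PASS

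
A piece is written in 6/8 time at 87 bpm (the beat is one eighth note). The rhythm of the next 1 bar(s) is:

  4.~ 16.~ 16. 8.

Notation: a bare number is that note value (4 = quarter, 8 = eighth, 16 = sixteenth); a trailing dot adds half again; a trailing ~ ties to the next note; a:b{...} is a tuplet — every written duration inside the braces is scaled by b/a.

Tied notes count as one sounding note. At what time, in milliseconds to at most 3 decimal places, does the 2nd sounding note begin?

1. 0.0ms @ 0 + 3103.448ms (9/2)
2. 3103.448ms @ 9/2 + 1034.483ms (3/2)

note 2 onset = 9/2b = 3103.448ms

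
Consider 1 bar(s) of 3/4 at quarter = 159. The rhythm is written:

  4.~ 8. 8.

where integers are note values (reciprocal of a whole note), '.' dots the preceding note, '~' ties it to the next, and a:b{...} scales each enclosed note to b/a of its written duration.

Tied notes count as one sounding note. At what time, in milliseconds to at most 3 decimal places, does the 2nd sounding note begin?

note 2 onset = 9/4b = 849.057ms

1. 0.0ms @ 0 + 849.057ms (9/4)
2. 849.057ms @ 9/4 + 283.019ms (3/4)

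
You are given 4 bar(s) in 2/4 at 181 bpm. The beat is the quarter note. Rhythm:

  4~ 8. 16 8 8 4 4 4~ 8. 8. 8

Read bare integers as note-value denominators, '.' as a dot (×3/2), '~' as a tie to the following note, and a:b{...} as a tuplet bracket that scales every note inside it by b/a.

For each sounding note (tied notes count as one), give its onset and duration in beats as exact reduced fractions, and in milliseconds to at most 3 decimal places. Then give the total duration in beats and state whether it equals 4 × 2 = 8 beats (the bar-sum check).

1) 0.0ms=0b +580.11ms=7/4b
2) 580.11ms=7/4b +82.873ms=1/4b
3) 662.983ms=2b +165.746ms=1/2b
4) 828.729ms=5/2b +165.746ms=1/2b
5) 994.475ms=3b +331.492ms=1b
6) 1325.967ms=4b +331.492ms=1b
7) 1657.459ms=5b +580.11ms=7/4b
8) 2237.569ms=27/4b +248.619ms=3/4b
9) 2486.188ms=15/2b +165.746ms=1/2b
Σ=8b of 8 (181bpm 2/4) — PASS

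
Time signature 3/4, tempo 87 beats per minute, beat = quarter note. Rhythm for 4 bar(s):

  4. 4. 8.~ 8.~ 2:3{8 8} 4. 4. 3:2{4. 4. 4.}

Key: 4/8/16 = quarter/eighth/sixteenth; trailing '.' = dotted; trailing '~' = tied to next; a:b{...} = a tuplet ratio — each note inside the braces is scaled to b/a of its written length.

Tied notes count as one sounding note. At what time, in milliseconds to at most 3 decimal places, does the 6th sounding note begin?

note 6 onset = 15/2b = 5172.414ms

1. 0.0ms @ 0 + 1034.483ms (3/2)
2. 1034.483ms @ 3/2 + 1034.483ms (3/2)
3. 2068.966ms @ 3 + 1551.724ms (9/4)
4. 3620.69ms @ 21/4 + 517.241ms (3/4)
5. 4137.931ms @ 6 + 1034.483ms (3/2)
6. 5172.414ms @ 15/2 + 1034.483ms (3/2)
7. 6206.897ms @ 9 + 689.655ms (1)
8. 6896.552ms @ 10 + 689.655ms (1)
9. 7586.207ms @ 11 + 689.655ms (1)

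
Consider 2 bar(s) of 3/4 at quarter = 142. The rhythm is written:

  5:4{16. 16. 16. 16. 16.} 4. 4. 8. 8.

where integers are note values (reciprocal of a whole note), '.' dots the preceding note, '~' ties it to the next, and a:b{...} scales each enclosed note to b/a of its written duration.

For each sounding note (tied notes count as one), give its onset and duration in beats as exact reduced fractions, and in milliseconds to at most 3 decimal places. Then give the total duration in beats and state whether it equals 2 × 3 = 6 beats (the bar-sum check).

1) 0.0ms=0b +126.761ms=3/10b
2) 126.761ms=3/10b +126.761ms=3/10b
3) 253.521ms=3/5b +126.761ms=3/10b
4) 380.282ms=9/10b +126.761ms=3/10b
5) 507.042ms=6/5b +126.761ms=3/10b
6) 633.803ms=3/2b +633.803ms=3/2b
7) 1267.606ms=3b +633.803ms=3/2b
8) 1901.408ms=9/2b +316.901ms=3/4b
9) 2218.31ms=21/4b +316.901ms=3/4b
Σ=6b of 6 (142bpm 3/4) — PASS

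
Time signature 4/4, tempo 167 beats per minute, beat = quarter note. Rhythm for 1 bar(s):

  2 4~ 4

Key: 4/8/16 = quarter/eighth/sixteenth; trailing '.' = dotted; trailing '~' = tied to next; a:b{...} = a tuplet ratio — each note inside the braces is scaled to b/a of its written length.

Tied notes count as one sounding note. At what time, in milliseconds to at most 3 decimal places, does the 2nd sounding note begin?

note 2 onset = 2b = 718.563ms

1. 0.0ms @ 0 + 718.563ms (2)
2. 718.563ms @ 2 + 718.563ms (2)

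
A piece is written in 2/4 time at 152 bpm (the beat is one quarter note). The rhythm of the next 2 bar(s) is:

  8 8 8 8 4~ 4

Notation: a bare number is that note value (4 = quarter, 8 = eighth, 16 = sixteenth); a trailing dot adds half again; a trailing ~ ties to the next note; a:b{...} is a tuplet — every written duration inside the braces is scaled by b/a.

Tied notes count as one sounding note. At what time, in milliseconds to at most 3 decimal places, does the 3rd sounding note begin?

note 3 onset = 1b = 394.737ms

1. 0.0ms @ 0 + 197.368ms (1/2)
2. 197.368ms @ 1/2 + 197.368ms (1/2)
3. 394.737ms @ 1 + 197.368ms (1/2)
4. 592.105ms @ 3/2 + 197.368ms (1/2)
5. 789.474ms @ 2 + 789.474ms (2)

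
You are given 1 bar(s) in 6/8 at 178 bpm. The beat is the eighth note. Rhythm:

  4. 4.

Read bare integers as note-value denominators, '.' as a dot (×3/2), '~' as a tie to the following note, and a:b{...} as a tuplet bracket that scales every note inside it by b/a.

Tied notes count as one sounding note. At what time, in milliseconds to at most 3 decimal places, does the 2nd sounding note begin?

note 2 onset = 3b = 1011.236ms

1. 0.0ms @ 0 + 1011.236ms (3)
2. 1011.236ms @ 3 + 1011.236ms (3)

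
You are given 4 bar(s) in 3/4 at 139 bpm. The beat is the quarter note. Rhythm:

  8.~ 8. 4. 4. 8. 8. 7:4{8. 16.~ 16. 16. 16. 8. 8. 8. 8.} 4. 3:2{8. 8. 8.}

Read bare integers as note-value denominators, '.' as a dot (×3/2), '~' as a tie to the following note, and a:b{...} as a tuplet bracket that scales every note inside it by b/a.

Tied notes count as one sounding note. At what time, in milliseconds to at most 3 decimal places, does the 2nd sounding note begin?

note 2 onset = 3/2b = 647.482ms

1. 0.0ms @ 0 + 647.482ms (3/2)
2. 647.482ms @ 3/2 + 647.482ms (3/2)
3. 1294.964ms @ 3 + 647.482ms (3/2)
4. 1942.446ms @ 9/2 + 323.741ms (3/4)
5. 2266.187ms @ 21/4 + 323.741ms (3/4)
6. 2589.928ms @ 6 + 184.995ms (3/7)
7. 2774.923ms @ 45/7 + 184.995ms (3/7)
8. 2959.918ms @ 48/7 + 92.497ms (3/14)
9. 3052.415ms @ 99/14 + 92.497ms (3/14)
10. 3144.913ms @ 51/7 + 184.995ms (3/7)
11. 3329.908ms @ 54/7 + 184.995ms (3/7)
12. 3514.902ms @ 57/7 + 184.995ms (3/7)
13. 3699.897ms @ 60/7 + 184.995ms (3/7)
14. 3884.892ms @ 9 + 647.482ms (3/2)
15. 4532.374ms @ 21/2 + 215.827ms (1/2)
16. 4748.201ms @ 11 + 215.827ms (1/2)
17. 4964.029ms @ 23/2 + 215.827ms (1/2)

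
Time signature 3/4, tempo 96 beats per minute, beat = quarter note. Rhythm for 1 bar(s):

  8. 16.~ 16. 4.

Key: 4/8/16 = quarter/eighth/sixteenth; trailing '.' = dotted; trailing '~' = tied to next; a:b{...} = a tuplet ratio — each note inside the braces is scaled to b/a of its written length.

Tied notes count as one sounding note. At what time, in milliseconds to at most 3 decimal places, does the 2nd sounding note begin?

note 2 onset = 3/4b = 468.75ms

1. 0.0ms @ 0 + 468.75ms (3/4)
2. 468.75ms @ 3/4 + 468.75ms (3/4)
3. 937.5ms @ 3/2 + 937.5ms (3/2)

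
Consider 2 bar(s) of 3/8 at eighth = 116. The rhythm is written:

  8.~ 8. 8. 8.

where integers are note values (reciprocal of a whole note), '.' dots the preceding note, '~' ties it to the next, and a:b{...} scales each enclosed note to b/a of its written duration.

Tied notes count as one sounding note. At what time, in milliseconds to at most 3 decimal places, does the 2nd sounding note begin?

note 2 onset = 3b = 1551.724ms

1. 0.0ms @ 0 + 1551.724ms (3)
2. 1551.724ms @ 3 + 775.862ms (3/2)
3. 2327.586ms @ 9/2 + 775.862ms (3/2)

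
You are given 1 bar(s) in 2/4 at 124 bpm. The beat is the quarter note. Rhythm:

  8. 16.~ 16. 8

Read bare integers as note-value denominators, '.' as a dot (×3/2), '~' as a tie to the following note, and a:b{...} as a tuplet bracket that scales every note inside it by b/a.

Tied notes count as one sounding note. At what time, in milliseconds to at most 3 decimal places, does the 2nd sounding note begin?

1. 0.0ms @ 0 + 362.903ms (3/4)
2. 362.903ms @ 3/4 + 362.903ms (3/4)
3. 725.806ms @ 3/2 + 241.935ms (1/2)

note 2 onset = 3/4b = 362.903ms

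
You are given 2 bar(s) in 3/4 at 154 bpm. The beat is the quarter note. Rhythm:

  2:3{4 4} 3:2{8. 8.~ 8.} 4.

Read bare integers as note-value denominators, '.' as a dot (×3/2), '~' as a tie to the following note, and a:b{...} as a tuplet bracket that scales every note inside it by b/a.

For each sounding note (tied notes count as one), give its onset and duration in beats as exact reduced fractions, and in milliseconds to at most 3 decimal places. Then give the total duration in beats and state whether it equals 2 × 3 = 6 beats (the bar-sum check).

1) 0.0ms=0b +584.416ms=3/2b
2) 584.416ms=3/2b +584.416ms=3/2b
3) 1168.831ms=3b +194.805ms=1/2b
4) 1363.636ms=7/2b +389.61ms=1b
5) 1753.247ms=9/2b +584.416ms=3/2b
Σ=6b of 6 (154bpm 3/4) — PASS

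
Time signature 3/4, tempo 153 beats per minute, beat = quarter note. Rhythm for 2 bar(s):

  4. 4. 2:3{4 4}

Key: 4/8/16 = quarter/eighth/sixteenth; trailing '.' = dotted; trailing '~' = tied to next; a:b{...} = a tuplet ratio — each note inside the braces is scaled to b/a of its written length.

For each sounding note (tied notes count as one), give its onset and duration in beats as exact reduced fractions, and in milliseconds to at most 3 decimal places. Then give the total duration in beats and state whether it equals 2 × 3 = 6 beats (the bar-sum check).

1) 0.0ms=0b +588.235ms=3/2b
2) 588.235ms=3/2b +588.235ms=3/2b
3) 1176.471ms=3b +588.235ms=3/2b
4) 1764.706ms=9/2b +588.235ms=3/2b
Σ=6b of 6 (153bpm 3/4) — PASS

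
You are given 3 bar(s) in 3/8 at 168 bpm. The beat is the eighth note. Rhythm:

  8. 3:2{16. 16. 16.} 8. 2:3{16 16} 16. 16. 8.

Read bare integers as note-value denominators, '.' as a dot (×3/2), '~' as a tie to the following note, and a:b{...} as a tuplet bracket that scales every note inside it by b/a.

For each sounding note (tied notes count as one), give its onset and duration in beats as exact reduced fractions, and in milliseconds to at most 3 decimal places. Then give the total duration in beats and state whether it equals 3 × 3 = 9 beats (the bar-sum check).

1) 0.0ms=0b +535.714ms=3/2b
2) 535.714ms=3/2b +178.571ms=1/2b
3) 714.286ms=2b +178.571ms=1/2b
4) 892.857ms=5/2b +178.571ms=1/2b
5) 1071.429ms=3b +535.714ms=3/2b
6) 1607.143ms=9/2b +267.857ms=3/4b
7) 1875.0ms=21/4b +267.857ms=3/4b
8) 2142.857ms=6b +267.857ms=3/4b
9) 2410.714ms=27/4b +267.857ms=3/4b
10) 2678.571ms=15/2b +535.714ms=3/2b
Σ=9b of 9 (168bpm 3/8) — PASS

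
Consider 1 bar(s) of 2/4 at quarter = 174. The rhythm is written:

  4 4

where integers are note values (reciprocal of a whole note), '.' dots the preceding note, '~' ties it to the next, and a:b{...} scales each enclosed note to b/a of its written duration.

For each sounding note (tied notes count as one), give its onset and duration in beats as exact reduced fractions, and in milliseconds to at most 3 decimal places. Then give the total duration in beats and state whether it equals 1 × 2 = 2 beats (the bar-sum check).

1) 0.0ms=0b +344.828ms=1b
2) 344.828ms=1b +344.828ms=1b
Σ=2b of 2 (174bpm 2/4) — PASS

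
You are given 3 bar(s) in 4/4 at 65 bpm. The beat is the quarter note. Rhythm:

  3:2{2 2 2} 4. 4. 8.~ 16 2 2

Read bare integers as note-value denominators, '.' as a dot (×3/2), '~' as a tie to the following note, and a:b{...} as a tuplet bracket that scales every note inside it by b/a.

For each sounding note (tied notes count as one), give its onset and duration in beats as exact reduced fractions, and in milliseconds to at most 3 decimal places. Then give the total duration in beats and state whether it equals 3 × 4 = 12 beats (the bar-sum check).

1) 0.0ms=0b +1230.769ms=4/3b
2) 1230.769ms=4/3b +1230.769ms=4/3b
3) 2461.538ms=8/3b +1230.769ms=4/3b
4) 3692.308ms=4b +1384.615ms=3/2b
5) 5076.923ms=11/2b +1384.615ms=3/2b
6) 6461.538ms=7b +923.077ms=1b
7) 7384.615ms=8b +1846.154ms=2b
8) 9230.769ms=10b +1846.154ms=2b
Σ=12b of 12 (65bpm 4/4) — PASS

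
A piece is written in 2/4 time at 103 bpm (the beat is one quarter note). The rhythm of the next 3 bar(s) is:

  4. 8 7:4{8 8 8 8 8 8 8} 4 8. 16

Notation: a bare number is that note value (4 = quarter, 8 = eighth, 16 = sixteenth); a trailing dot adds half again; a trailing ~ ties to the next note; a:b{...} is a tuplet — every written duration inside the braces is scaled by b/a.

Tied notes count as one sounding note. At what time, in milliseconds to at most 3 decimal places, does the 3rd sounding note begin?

note 3 onset = 2b = 1165.049ms

1. 0.0ms @ 0 + 873.786ms (3/2)
2. 873.786ms @ 3/2 + 291.262ms (1/2)
3. 1165.049ms @ 2 + 166.436ms (2/7)
4. 1331.484ms @ 16/7 + 166.436ms (2/7)
5. 1497.92ms @ 18/7 + 166.436ms (2/7)
6. 1664.355ms @ 20/7 + 166.436ms (2/7)
7. 1830.791ms @ 22/7 + 166.436ms (2/7)
8. 1997.226ms @ 24/7 + 166.436ms (2/7)
9. 2163.662ms @ 26/7 + 166.436ms (2/7)
10. 2330.097ms @ 4 + 582.524ms (1)
11. 2912.621ms @ 5 + 436.893ms (3/4)
12. 3349.515ms @ 23/4 + 145.631ms (1/4)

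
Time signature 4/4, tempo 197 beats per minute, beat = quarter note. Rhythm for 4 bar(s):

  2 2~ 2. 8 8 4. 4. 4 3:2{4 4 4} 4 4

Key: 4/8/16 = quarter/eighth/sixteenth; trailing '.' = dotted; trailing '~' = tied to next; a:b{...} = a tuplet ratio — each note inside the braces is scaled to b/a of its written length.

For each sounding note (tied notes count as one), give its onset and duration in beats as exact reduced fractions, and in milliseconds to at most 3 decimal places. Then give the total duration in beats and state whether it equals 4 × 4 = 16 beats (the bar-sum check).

1) 0.0ms=0b +609.137ms=2b
2) 609.137ms=2b +1522.843ms=5b
3) 2131.98ms=7b +152.284ms=1/2b
4) 2284.264ms=15/2b +152.284ms=1/2b
5) 2436.548ms=8b +456.853ms=3/2b
6) 2893.401ms=19/2b +456.853ms=3/2b
7) 3350.254ms=11b +304.569ms=1b
8) 3654.822ms=12b +203.046ms=2/3b
9) 3857.868ms=38/3b +203.046ms=2/3b
10) 4060.914ms=40/3b +203.046ms=2/3b
11) 4263.959ms=14b +304.569ms=1b
12) 4568.528ms=15b +304.569ms=1b
Σ=16b of 16 (197bpm 4/4) — PASS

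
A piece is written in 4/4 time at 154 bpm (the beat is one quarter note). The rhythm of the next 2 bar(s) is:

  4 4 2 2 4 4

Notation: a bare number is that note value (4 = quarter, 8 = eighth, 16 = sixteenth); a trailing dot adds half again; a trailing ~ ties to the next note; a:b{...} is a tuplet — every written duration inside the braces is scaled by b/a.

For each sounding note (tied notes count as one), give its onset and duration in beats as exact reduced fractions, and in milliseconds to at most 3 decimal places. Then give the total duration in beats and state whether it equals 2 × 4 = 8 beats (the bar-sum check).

1) 0.0ms=0b +389.61ms=1b
2) 389.61ms=1b +389.61ms=1b
3) 779.221ms=2b +779.221ms=2b
4) 1558.442ms=4b +779.221ms=2b
5) 2337.662ms=6b +389.61ms=1b
6) 2727.273ms=7b +389.61ms=1b
Σ=8b of 8 (154bpm 4/4) — PASS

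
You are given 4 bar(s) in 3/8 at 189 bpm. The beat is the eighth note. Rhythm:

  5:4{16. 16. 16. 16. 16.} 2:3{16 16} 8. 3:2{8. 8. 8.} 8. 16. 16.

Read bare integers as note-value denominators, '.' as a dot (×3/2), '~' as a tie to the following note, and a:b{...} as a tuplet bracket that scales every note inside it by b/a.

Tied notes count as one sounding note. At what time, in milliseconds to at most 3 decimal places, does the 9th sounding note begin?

1. 0.0ms @ 0 + 190.476ms (3/5)
2. 190.476ms @ 3/5 + 190.476ms (3/5)
3. 380.952ms @ 6/5 + 190.476ms (3/5)
4. 571.429ms @ 9/5 + 190.476ms (3/5)
5. 761.905ms @ 12/5 + 190.476ms (3/5)
6. 952.381ms @ 3 + 238.095ms (3/4)
7. 1190.476ms @ 15/4 + 238.095ms (3/4)
8. 1428.571ms @ 9/2 + 476.19ms (3/2)
9. 1904.762ms @ 6 + 317.46ms (1)
10. 2222.222ms @ 7 + 317.46ms (1)
11. 2539.683ms @ 8 + 317.46ms (1)
12. 2857.143ms @ 9 + 476.19ms (3/2)
13. 3333.333ms @ 21/2 + 238.095ms (3/4)
14. 3571.429ms @ 45/4 + 238.095ms (3/4)

note 9 onset = 6b = 1904.762ms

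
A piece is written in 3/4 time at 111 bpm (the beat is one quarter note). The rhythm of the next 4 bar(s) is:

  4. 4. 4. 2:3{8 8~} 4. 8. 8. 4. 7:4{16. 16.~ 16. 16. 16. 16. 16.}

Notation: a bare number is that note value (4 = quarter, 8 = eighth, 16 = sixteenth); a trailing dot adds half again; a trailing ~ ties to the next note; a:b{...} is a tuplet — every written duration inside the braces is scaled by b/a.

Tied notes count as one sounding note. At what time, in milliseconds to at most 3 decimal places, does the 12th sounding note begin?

1. 0.0ms @ 0 + 810.811ms (3/2)
2. 810.811ms @ 3/2 + 810.811ms (3/2)
3. 1621.622ms @ 3 + 810.811ms (3/2)
4. 2432.432ms @ 9/2 + 405.405ms (3/4)
5. 2837.838ms @ 21/4 + 1216.216ms (9/4)
6. 4054.054ms @ 15/2 + 405.405ms (3/4)
7. 4459.459ms @ 33/4 + 405.405ms (3/4)
8. 4864.865ms @ 9 + 810.811ms (3/2)
9. 5675.676ms @ 21/2 + 115.83ms (3/14)
10. 5791.506ms @ 75/7 + 231.66ms (3/7)
11. 6023.166ms @ 78/7 + 115.83ms (3/14)
12. 6138.996ms @ 159/14 + 115.83ms (3/14)
13. 6254.826ms @ 81/7 + 115.83ms (3/14)
14. 6370.656ms @ 165/14 + 115.83ms (3/14)

note 12 onset = 159/14b = 6138.996ms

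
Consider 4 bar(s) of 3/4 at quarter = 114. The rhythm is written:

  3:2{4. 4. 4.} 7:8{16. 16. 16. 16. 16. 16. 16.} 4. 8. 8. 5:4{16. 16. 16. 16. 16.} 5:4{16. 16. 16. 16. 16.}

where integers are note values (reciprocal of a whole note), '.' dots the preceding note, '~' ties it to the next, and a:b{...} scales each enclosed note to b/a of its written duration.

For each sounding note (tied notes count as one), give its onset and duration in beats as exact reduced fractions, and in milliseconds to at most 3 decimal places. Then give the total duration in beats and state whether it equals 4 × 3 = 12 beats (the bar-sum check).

1) 0.0ms=0b +526.316ms=1b
2) 526.316ms=1b +526.316ms=1b
3) 1052.632ms=2b +526.316ms=1b
4) 1578.947ms=3b +225.564ms=3/7b
5) 1804.511ms=24/7b +225.564ms=3/7b
6) 2030.075ms=27/7b +225.564ms=3/7b
7) 2255.639ms=30/7b +225.564ms=3/7b
8) 2481.203ms=33/7b +225.564ms=3/7b
9) 2706.767ms=36/7b +225.564ms=3/7b
10) 2932.331ms=39/7b +225.564ms=3/7b
11) 3157.895ms=6b +789.474ms=3/2b
12) 3947.368ms=15/2b +394.737ms=3/4b
13) 4342.105ms=33/4b +394.737ms=3/4b
14) 4736.842ms=9b +157.895ms=3/10b
15) 4894.737ms=93/10b +157.895ms=3/10b
16) 5052.632ms=48/5b +157.895ms=3/10b
17) 5210.526ms=99/10b +157.895ms=3/10b
18) 5368.421ms=51/5b +157.895ms=3/10b
19) 5526.316ms=21/2b +157.895ms=3/10b
20) 5684.211ms=54/5b +157.895ms=3/10b
21) 5842.105ms=111/10b +157.895ms=3/10b
22) 6000.0ms=57/5b +157.895ms=3/10b
23) 6157.895ms=117/10b +157.895ms=3/10b
Σ=12b of 12 (114bpm 3/4) — PASS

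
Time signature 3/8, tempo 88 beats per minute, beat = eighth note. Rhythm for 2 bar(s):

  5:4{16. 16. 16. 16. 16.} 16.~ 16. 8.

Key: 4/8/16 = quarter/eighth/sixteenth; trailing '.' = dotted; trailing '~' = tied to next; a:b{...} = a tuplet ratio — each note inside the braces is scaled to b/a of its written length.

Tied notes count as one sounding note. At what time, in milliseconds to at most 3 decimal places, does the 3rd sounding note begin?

note 3 onset = 6/5b = 818.182ms

1. 0.0ms @ 0 + 409.091ms (3/5)
2. 409.091ms @ 3/5 + 409.091ms (3/5)
3. 818.182ms @ 6/5 + 409.091ms (3/5)
4. 1227.273ms @ 9/5 + 409.091ms (3/5)
5. 1636.364ms @ 12/5 + 409.091ms (3/5)
6. 2045.455ms @ 3 + 1022.727ms (3/2)
7. 3068.182ms @ 9/2 + 1022.727ms (3/2)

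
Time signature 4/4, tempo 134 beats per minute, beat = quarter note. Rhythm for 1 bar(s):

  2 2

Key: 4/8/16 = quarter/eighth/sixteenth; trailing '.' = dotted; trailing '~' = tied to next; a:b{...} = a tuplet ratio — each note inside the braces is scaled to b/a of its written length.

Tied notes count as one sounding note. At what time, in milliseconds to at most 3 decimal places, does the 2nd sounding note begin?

note 2 onset = 2b = 895.522ms

1. 0.0ms @ 0 + 895.522ms (2)
2. 895.522ms @ 2 + 895.522ms (2)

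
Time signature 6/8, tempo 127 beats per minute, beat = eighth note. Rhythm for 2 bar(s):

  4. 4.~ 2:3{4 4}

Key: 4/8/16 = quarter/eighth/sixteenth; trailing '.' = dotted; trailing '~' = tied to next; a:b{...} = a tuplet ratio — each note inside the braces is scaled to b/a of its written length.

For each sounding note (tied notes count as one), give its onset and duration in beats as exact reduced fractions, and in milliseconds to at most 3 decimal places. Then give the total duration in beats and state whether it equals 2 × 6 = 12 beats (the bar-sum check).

1) 0.0ms=0b +1417.323ms=3b
2) 1417.323ms=3b +2834.646ms=6b
3) 4251.969ms=9b +1417.323ms=3b
Σ=12b of 12 (127bpm 6/8) — PASS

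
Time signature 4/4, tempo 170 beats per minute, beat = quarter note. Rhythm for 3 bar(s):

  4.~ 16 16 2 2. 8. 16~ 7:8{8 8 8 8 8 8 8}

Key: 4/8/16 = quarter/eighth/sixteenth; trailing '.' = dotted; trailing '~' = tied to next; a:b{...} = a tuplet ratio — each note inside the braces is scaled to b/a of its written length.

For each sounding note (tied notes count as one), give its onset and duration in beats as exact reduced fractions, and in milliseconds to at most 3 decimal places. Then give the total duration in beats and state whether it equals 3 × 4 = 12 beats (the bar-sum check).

1) 0.0ms=0b +617.647ms=7/4b
2) 617.647ms=7/4b +88.235ms=1/4b
3) 705.882ms=2b +705.882ms=2b
4) 1411.765ms=4b +1058.824ms=3b
5) 2470.588ms=7b +264.706ms=3/4b
6) 2735.294ms=31/4b +289.916ms=23/28b
7) 3025.21ms=60/7b +201.681ms=4/7b
8) 3226.891ms=64/7b +201.681ms=4/7b
9) 3428.571ms=68/7b +201.681ms=4/7b
10) 3630.252ms=72/7b +201.681ms=4/7b
11) 3831.933ms=76/7b +201.681ms=4/7b
12) 4033.613ms=80/7b +201.681ms=4/7b
Σ=12b of 12 (170bpm 4/4) — PASS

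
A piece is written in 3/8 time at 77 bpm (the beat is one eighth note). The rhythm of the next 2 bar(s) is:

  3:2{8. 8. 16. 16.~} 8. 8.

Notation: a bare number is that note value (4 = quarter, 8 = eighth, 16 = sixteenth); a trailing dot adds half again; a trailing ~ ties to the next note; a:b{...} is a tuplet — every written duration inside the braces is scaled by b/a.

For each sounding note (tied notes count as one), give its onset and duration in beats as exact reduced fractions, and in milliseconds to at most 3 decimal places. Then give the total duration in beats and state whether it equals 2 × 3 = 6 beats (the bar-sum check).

1) 0.0ms=0b +779.221ms=1b
2) 779.221ms=1b +779.221ms=1b
3) 1558.442ms=2b +389.61ms=1/2b
4) 1948.052ms=5/2b +1558.442ms=2b
5) 3506.494ms=9/2b +1168.831ms=3/2b
Σ=6b of 6 (77bpm 3/8) — PASS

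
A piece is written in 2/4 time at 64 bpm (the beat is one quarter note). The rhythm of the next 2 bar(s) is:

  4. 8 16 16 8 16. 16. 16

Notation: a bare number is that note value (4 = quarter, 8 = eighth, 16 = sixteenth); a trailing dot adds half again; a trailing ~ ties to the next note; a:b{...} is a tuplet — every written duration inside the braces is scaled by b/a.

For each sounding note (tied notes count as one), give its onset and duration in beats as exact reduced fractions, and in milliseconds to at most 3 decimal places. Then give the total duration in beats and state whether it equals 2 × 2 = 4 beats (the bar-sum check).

1) 0.0ms=0b +1406.25ms=3/2b
2) 1406.25ms=3/2b +468.75ms=1/2b
3) 1875.0ms=2b +234.375ms=1/4b
4) 2109.375ms=9/4b +234.375ms=1/4b
5) 2343.75ms=5/2b +468.75ms=1/2b
6) 2812.5ms=3b +351.562ms=3/8b
7) 3164.062ms=27/8b +351.562ms=3/8b
8) 3515.625ms=15/4b +234.375ms=1/4b
Σ=4b of 4 (64bpm 2/4) — PASS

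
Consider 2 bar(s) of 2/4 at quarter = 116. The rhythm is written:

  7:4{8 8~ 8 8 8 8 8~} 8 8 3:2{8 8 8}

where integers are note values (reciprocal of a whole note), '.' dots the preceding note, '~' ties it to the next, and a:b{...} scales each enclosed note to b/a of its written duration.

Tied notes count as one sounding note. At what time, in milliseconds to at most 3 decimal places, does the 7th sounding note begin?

note 7 onset = 5/2b = 1293.103ms

1. 0.0ms @ 0 + 147.783ms (2/7)
2. 147.783ms @ 2/7 + 295.567ms (4/7)
3. 443.35ms @ 6/7 + 147.783ms (2/7)
4. 591.133ms @ 8/7 + 147.783ms (2/7)
5. 738.916ms @ 10/7 + 147.783ms (2/7)
6. 886.7ms @ 12/7 + 406.404ms (11/14)
7. 1293.103ms @ 5/2 + 258.621ms (1/2)
8. 1551.724ms @ 3 + 172.414ms (1/3)
9. 1724.138ms @ 10/3 + 172.414ms (1/3)
10. 1896.552ms @ 11/3 + 172.414ms (1/3)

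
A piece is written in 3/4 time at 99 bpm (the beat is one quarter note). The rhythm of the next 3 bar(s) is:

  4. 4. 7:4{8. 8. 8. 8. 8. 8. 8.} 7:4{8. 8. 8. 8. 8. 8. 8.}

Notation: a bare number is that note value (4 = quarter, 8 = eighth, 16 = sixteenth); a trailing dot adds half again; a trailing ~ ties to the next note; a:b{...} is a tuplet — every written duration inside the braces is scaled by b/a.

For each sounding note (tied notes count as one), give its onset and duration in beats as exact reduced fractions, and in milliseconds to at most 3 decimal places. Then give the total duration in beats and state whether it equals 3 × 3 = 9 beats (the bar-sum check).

1) 0.0ms=0b +909.091ms=3/2b
2) 909.091ms=3/2b +909.091ms=3/2b
3) 1818.182ms=3b +259.74ms=3/7b
4) 2077.922ms=24/7b +259.74ms=3/7b
5) 2337.662ms=27/7b +259.74ms=3/7b
6) 2597.403ms=30/7b +259.74ms=3/7b
7) 2857.143ms=33/7b +259.74ms=3/7b
8) 3116.883ms=36/7b +259.74ms=3/7b
9) 3376.623ms=39/7b +259.74ms=3/7b
10) 3636.364ms=6b +259.74ms=3/7b
11) 3896.104ms=45/7b +259.74ms=3/7b
12) 4155.844ms=48/7b +259.74ms=3/7b
13) 4415.584ms=51/7b +259.74ms=3/7b
14) 4675.325ms=54/7b +259.74ms=3/7b
15) 4935.065ms=57/7b +259.74ms=3/7b
16) 5194.805ms=60/7b +259.74ms=3/7b
Σ=9b of 9 (99bpm 3/4) — PASS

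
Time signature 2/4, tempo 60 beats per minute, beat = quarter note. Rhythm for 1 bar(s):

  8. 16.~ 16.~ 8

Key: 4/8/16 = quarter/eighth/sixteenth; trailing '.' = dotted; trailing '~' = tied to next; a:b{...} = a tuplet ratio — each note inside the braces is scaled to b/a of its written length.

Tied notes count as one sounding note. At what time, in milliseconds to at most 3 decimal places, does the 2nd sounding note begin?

note 2 onset = 3/4b = 750.0ms

1. 0.0ms @ 0 + 750.0ms (3/4)
2. 750.0ms @ 3/4 + 1250.0ms (5/4)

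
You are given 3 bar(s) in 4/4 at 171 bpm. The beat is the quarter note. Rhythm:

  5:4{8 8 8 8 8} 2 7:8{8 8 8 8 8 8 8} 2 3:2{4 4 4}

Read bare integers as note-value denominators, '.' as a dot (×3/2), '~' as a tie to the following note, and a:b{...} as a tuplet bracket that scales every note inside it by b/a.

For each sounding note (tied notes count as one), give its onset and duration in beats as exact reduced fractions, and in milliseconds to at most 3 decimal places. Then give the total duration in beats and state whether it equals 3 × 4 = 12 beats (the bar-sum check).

1) 0.0ms=0b +140.351ms=2/5b
2) 140.351ms=2/5b +140.351ms=2/5b
3) 280.702ms=4/5b +140.351ms=2/5b
4) 421.053ms=6/5b +140.351ms=2/5b
5) 561.404ms=8/5b +140.351ms=2/5b
6) 701.754ms=2b +701.754ms=2b
7) 1403.509ms=4b +200.501ms=4/7b
8) 1604.01ms=32/7b +200.501ms=4/7b
9) 1804.511ms=36/7b +200.501ms=4/7b
10) 2005.013ms=40/7b +200.501ms=4/7b
11) 2205.514ms=44/7b +200.501ms=4/7b
12) 2406.015ms=48/7b +200.501ms=4/7b
13) 2606.516ms=52/7b +200.501ms=4/7b
14) 2807.018ms=8b +701.754ms=2b
15) 3508.772ms=10b +233.918ms=2/3b
16) 3742.69ms=32/3b +233.918ms=2/3b
17) 3976.608ms=34/3b +233.918ms=2/3b
Σ=12b of 12 (171bpm 4/4) — PASS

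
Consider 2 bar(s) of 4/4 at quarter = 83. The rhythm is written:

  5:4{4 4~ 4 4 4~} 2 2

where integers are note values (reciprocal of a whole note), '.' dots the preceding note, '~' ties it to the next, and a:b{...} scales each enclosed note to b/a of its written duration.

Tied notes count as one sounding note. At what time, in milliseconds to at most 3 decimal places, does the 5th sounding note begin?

note 5 onset = 6b = 4337.349ms

1. 0.0ms @ 0 + 578.313ms (4/5)
2. 578.313ms @ 4/5 + 1156.627ms (8/5)
3. 1734.94ms @ 12/5 + 578.313ms (4/5)
4. 2313.253ms @ 16/5 + 2024.096ms (14/5)
5. 4337.349ms @ 6 + 1445.783ms (2)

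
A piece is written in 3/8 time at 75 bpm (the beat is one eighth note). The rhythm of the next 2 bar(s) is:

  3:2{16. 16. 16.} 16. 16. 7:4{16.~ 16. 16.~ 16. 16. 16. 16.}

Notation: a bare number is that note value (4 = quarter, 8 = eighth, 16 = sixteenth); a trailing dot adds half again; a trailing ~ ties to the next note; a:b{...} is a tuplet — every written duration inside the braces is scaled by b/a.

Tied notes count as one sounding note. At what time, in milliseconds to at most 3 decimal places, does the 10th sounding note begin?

1. 0.0ms @ 0 + 400.0ms (1/2)
2. 400.0ms @ 1/2 + 400.0ms (1/2)
3. 800.0ms @ 1 + 400.0ms (1/2)
4. 1200.0ms @ 3/2 + 600.0ms (3/4)
5. 1800.0ms @ 9/4 + 600.0ms (3/4)
6. 2400.0ms @ 3 + 685.714ms (6/7)
7. 3085.714ms @ 27/7 + 685.714ms (6/7)
8. 3771.429ms @ 33/7 + 342.857ms (3/7)
9. 4114.286ms @ 36/7 + 342.857ms (3/7)
10. 4457.143ms @ 39/7 + 342.857ms (3/7)

note 10 onset = 39/7b = 4457.143ms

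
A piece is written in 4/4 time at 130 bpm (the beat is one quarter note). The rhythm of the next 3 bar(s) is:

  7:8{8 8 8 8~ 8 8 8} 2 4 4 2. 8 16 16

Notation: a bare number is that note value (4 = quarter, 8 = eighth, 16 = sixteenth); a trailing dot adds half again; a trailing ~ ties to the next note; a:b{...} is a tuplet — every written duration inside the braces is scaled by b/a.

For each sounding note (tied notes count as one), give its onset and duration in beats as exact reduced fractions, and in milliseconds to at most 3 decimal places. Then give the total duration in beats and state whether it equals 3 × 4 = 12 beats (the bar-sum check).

1) 0.0ms=0b +263.736ms=4/7b
2) 263.736ms=4/7b +263.736ms=4/7b
3) 527.473ms=8/7b +263.736ms=4/7b
4) 791.209ms=12/7b +527.473ms=8/7b
5) 1318.681ms=20/7b +263.736ms=4/7b
6) 1582.418ms=24/7b +263.736ms=4/7b
7) 1846.154ms=4b +923.077ms=2b
8) 2769.231ms=6b +461.538ms=1b
9) 3230.769ms=7b +461.538ms=1b
10) 3692.308ms=8b +1384.615ms=3b
11) 5076.923ms=11b +230.769ms=1/2b
12) 5307.692ms=23/2b +115.385ms=1/4b
13) 5423.077ms=47/4b +115.385ms=1/4b
Σ=12b of 12 (130bpm 4/4) — PASS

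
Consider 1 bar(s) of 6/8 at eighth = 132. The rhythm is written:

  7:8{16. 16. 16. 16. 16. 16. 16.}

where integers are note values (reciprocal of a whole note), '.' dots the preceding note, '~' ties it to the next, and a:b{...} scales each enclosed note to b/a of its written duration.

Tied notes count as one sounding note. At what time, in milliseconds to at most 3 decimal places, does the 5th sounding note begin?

note 5 onset = 24/7b = 1558.442ms

1. 0.0ms @ 0 + 389.61ms (6/7)
2. 389.61ms @ 6/7 + 389.61ms (6/7)
3. 779.221ms @ 12/7 + 389.61ms (6/7)
4. 1168.831ms @ 18/7 + 389.61ms (6/7)
5. 1558.442ms @ 24/7 + 389.61ms (6/7)
6. 1948.052ms @ 30/7 + 389.61ms (6/7)
7. 2337.662ms @ 36/7 + 389.61ms (6/7)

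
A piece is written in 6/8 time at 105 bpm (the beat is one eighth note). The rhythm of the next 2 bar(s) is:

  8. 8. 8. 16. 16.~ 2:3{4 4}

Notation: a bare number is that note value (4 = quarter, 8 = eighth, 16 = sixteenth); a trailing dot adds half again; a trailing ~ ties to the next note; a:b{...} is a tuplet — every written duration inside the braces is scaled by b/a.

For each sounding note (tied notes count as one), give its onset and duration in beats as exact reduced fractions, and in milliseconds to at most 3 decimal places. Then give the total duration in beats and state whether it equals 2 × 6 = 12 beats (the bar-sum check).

1) 0.0ms=0b +857.143ms=3/2b
2) 857.143ms=3/2b +857.143ms=3/2b
3) 1714.286ms=3b +857.143ms=3/2b
4) 2571.429ms=9/2b +428.571ms=3/4b
5) 3000.0ms=21/4b +2142.857ms=15/4b
6) 5142.857ms=9b +1714.286ms=3b
Σ=12b of 12 (105bpm 6/8) — PASS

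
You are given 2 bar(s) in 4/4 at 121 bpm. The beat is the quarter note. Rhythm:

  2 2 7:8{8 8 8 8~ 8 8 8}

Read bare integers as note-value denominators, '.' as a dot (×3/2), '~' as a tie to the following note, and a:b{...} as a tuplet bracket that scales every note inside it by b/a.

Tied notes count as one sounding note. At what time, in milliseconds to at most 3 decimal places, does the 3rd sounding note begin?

note 3 onset = 4b = 1983.471ms

1. 0.0ms @ 0 + 991.736ms (2)
2. 991.736ms @ 2 + 991.736ms (2)
3. 1983.471ms @ 4 + 283.353ms (4/7)
4. 2266.824ms @ 32/7 + 283.353ms (4/7)
5. 2550.177ms @ 36/7 + 283.353ms (4/7)
6. 2833.53ms @ 40/7 + 566.706ms (8/7)
7. 3400.236ms @ 48/7 + 283.353ms (4/7)
8. 3683.589ms @ 52/7 + 283.353ms (4/7)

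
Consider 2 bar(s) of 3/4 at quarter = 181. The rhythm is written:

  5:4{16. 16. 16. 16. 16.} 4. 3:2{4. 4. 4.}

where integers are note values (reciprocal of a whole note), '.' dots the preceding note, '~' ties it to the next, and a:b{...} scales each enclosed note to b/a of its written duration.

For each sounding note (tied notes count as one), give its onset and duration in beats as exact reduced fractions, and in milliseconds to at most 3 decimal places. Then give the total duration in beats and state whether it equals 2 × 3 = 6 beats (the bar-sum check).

1) 0.0ms=0b +99.448ms=3/10b
2) 99.448ms=3/10b +99.448ms=3/10b
3) 198.895ms=3/5b +99.448ms=3/10b
4) 298.343ms=9/10b +99.448ms=3/10b
5) 397.79ms=6/5b +99.448ms=3/10b
6) 497.238ms=3/2b +497.238ms=3/2b
7) 994.475ms=3b +331.492ms=1b
8) 1325.967ms=4b +331.492ms=1b
9) 1657.459ms=5b +331.492ms=1b
Σ=6b of 6 (181bpm 3/4) — PASS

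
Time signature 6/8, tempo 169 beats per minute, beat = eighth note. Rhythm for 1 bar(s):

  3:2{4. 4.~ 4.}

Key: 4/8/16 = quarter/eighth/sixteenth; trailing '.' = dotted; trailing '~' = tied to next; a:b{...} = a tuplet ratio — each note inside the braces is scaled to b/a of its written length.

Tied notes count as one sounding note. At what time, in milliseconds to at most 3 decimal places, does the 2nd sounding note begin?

note 2 onset = 2b = 710.059ms

1. 0.0ms @ 0 + 710.059ms (2)
2. 710.059ms @ 2 + 1420.118ms (4)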